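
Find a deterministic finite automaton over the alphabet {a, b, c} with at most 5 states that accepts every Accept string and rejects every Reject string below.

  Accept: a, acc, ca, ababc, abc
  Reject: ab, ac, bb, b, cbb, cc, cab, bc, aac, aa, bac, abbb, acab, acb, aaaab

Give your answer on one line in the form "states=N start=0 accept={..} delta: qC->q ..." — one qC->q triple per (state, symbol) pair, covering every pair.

states=3 start=0 accept={1} delta: 0a->1 0b->0 0c->0 1a->0 1b->2 1c->2 2a->1 2b->0 2c->1

Grow the machine one transition at a time. Run the examples from 0; the earliest place one falls off (shortest prefix, ties alphabetical) gets sent to the lowest-numbered state that keeps every Accept/Reject pair distinguishable — a pair clashes when both reach the same state with identical unread suffix — and to a fresh state only if none does.
a: 0a undefined. 0a->0: no, a/aa meet in 0. Open state 1: 0a->1.
b: 0b undefined. 0b->0: ok.
c: 0c undefined. 0c->0: ok.
aa: 1a undefined. 1a->0: ok.
ab: 1b undefined. 1b->0: no, ababc/ab meet in 0. 1b->1: no, a/ab meet in 1. Open state 2: 1b->2.
ac: 1c undefined. 1c->0: no, acc/ac meet in 0. 1c->1: no, a/ac meet in 1. 1c->2: ok.
aba: 2a undefined. 2a->0: no, ababc/bb meet in 0. 2a->1: ok.
abb: 2b undefined. 2b->0: ok.
abc: 2c undefined. 2c->0: no, acc/bb meet in 0. 2c->1: ok.
All examples now run through 3 states with every (state, symbol) defined. Accept strings end in {1}, Reject strings end in {0,2}; accept={1}.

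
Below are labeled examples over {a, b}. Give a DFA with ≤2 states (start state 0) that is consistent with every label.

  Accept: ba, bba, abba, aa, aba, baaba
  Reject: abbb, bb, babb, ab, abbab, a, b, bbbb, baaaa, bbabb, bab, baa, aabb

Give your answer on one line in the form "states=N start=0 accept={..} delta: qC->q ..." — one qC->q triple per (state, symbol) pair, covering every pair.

State merging on the prefix tree: take the shortest (then alphabetical) example prefix whose next move is undefined and point that move at state 0, else 1, else 2, ...; a target is out if some Accept/Reject pair would then sit in one state with the same input left (inseparable). If every existing state is out, open a new one.
a: 0a undefined. 0a->0: no, aa/a meet in 0. Open state 1: 0a->1.
b: 0b undefined. 0b->0: no, ba/a meet in 1. 0b->1: ok.
aa: 1a undefined. 1a->0: ok.
ab: 1b undefined. 1b->0: no, ba/abbb meet in 0. 1b->1: ok.
All examples now run through 2 states with every (state, symbol) defined. Accept strings end in {0}, Reject strings end in {1}; accept={0}.

states=2 start=0 accept={0} delta: 0a->1 0b->1 1a->0 1b->1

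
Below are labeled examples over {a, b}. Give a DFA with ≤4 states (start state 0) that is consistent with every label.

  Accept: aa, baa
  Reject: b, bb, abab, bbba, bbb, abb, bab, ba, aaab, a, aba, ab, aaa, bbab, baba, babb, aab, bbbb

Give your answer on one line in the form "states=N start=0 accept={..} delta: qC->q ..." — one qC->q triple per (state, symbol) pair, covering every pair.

Fold the examples into a partial DFA from state 0: repeatedly fix the first undefined (state, symbol) met by the shortest-then-alphabetical prefix, trying targets in increasing order and rejecting any under which an Accept and a Reject string meet in one state with the same remainder; add a state when all current targets are rejected. Accepting states are where Accept strings end.
a: 0a undefined. 0a->0: no, aa/a meet in 0. Open state 1: 0a->1.
b: 0b undefined. 0b->0: ok.
aa: 1a undefined. 1a->0: no, aa/b meet in 0. 1a->1: no, aa/bbba meet in 1. Open state 2: 1a->2.
ab: 1b undefined. 1b->0: ok.
aaa: 2a undefined. 2a->0: ok.
aab: 2b undefined. 2b->0: ok.
All examples now run through 3 states with every (state, symbol) defined. Accept strings end in {2}, Reject strings end in {0,1}; accept={2}.

states=3 start=0 accept={2} delta: 0a->1 0b->0 1a->2 1b->0 2a->0 2b->0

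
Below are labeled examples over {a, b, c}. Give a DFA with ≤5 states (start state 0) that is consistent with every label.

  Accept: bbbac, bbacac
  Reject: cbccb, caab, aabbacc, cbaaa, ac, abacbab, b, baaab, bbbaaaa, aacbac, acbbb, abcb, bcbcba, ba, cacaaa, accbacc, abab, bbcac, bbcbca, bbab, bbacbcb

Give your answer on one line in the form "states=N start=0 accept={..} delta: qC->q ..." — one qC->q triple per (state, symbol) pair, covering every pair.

Fold the examples into a partial DFA from state 0: repeatedly fix the first undefined (state, symbol) met by the shortest-then-alphabetical prefix, trying targets in increasing order and rejecting any under which an Accept and a Reject string meet in one state with the same remainder; add a state when all current targets are rejected. Accepting states are where Accept strings end.
a: 0a undefined. 0a->0: ok.
b: 0b undefined. 0b->0: no, bbbac/ac meet in 0 with "c" left. Open state 1: 0b->1.
c: 0c undefined. 0c->0: ok.
ba: 1a undefined. 1a->0: ok.
bb: 1b undefined. 1b->0: no, bbbac/aabbacc meet in 0. 1b->1: no, bbbac/aabbacc meet in 0. Open state 2: 1b->2.
bc: 1c undefined. 1c->0: ok.
bba: 2a undefined. 2a->0: no, bbacac/aabbacc meet in 0. 2a->1: no, bbacac/aabbacc meet in 0. 2a->2: no, bbacac/bbcac meet in 2 with "cac" left. Open state 3: 2a->3.
bbb: 2b undefined. 2b->0: no, bbbac/cbaaa meet in 0. 2b->1: no, bbbac/cbaaa meet in 0. 2b->2: ok.
bbc: 2c undefined. 2c->0: ok.
bbab: 3b undefined. 3b->0: ok.
bbac: 3c undefined. 3c->0: no, bbbac/aabbacc meet in 0. 3c->1: no, bbbac/cbccb meet in 1. 3c->2: no, bbbac/acbbb meet in 2. 3c->3: no, bbbac/aabbacc meet in 3. Open state 4: 3c->4.
bbaca: 4a undefined. 4a->0: no, bbacac/cbaaa meet in 0. 4a->1: no, bbacac/cbaaa meet in 0. 4a->2: no, bbacac/cbaaa meet in 0. 4a->3: ok.
bbacb: 4b undefined. 4b->0: ok.
bbbaa: 3a undefined. 3a->0: ok.
aabbacc: 4c undefined. 4c->0: ok.
All examples now run through 5 states with every (state, symbol) defined. Accept strings end in {4}, Reject strings end in {0,1,2}; accept={4}.

states=5 start=0 accept={4} delta: 0a->0 0b->1 0c->0 1a->0 1b->2 1c->0 2a->3 2b->2 2c->0 3a->0 3b->0 3c->4 4a->3 4b->0 4c->0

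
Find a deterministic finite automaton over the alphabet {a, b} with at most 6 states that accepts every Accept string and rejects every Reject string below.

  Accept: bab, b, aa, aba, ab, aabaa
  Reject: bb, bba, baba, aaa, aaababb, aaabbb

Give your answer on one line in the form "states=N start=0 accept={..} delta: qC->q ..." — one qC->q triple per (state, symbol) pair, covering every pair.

Fold the examples into a partial DFA from state 0: repeatedly fix the first undefined (state, symbol) met by the shortest-then-alphabetical prefix, trying targets in increasing order and rejecting any under which an Accept and a Reject string meet in one state with the same remainder; add a state when all current targets are rejected. Accepting states are where Accept strings end.
a: 0a undefined. 0a->0: no, aa/aaa meet in 0. Open state 1: 0a->1.
b: 0b undefined. 0b->0: no, b/bb meet in 0. 0b->1: no, aba/bba meet in 1 with "ba" left. Open state 2: 0b->2.
aa: 1a undefined. 1a->0: ok.
ab: 1b undefined. 1b->0: no, b/aaababb meet in 2. 1b->1: no, ab/aaa meet in 1. 1b->2: ok.
ba: 2a undefined. 2a->0: no, aa/baba meet in 0. 2a->1: no, aba/baba meet in 1. 2a->2: no, bab/bb meet in 2 with "b" left. Open state 3: 2a->3.
bb: 2b undefined. 2b->0: no, b/aaabbb meet in 2. 2b->1: no, b/aaabbb meet in 2. 2b->2: no, b/bb meet in 2. 2b->3: no, bab/aaabbb meet in 3 with "b" left. Open state 4: 2b->4.
bab: 3b undefined. 3b->0: no, b/aaababb meet in 2. 3b->1: no, bab/aaa meet in 1. 3b->2: no, aba/baba meet in 3. 3b->3: no, bab/aaababb meet in 3. 3b->4: no, bab/bb meet in 4. Open state 5: 3b->5.
bba: 4a undefined. 4a->0: no, aa/bba meet in 0. 4a->1: ok.
baba: 5a undefined. 5a->0: no, aa/baba meet in 0. 5a->1: ok.
aabaa: 3a undefined. 3a->0: ok.
aaabbb: 4b undefined. 4b->0: no, aa/aaabbb meet in 0. 4b->1: ok.
aaababb: 5b undefined. 5b->0: no, aa/aaababb meet in 0. 5b->1: ok.
All examples now run through 6 states with every (state, symbol) defined. Accept strings end in {0,2,3,5}, Reject strings end in {1,4}; accept={0,2,3,5}.

states=6 start=0 accept={0,2,3,5} delta: 0a->1 0b->2 1a->0 1b->2 2a->3 2b->4 3a->0 3b->5 4a->1 4b->1 5a->1 5b->1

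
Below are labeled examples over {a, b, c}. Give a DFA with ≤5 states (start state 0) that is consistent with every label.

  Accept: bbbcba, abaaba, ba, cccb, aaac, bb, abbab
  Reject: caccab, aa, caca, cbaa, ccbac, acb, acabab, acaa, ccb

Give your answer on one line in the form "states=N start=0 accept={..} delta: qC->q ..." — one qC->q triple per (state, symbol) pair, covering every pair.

states=4 start=0 accept={1,2} delta: 0a->0 0b->1 0c->2 1a->1 1b->1 1c->0 2a->3 2b->0 2c->3 3a->3 3b->3 3c->0

State merging on the prefix tree: take the shortest (then alphabetical) example prefix whose next move is undefined and point that move at state 0, else 1, else 2, ...; a target is out if some Accept/Reject pair would then sit in one state with the same input left (inseparable). If every existing state is out, open a new one.
a: 0a undefined. 0a->0: ok.
b: 0b undefined. 0b->0: no, abaaba/aa meet in 0. Open state 1: 0b->1.
c: 0c undefined. 0c->0: no, cccb/caccab meet in 1. 0c->1: no, bb/acb meet in 1 with "b" left. Open state 2: 0c->2.
ba: 1a undefined. 1a->0: no, abaaba/aa meet in 0. 1a->1: ok.
bb: 1b undefined. 1b->0: no, abaaba/aa meet in 0. 1b->1: ok.
ca: 2a undefined. 2a->0: no, abaaba/acabab meet in 1. 2a->1: no, abaaba/acabab meet in 1. 2a->2: no, aaac/acaa meet in 2. Open state 3: 2a->3.
cb: 2b undefined. 2b->0: ok.
cc: 2c undefined. 2c->0: no, abaaba/ccb meet in 1. 2c->1: no, abaaba/ccb meet in 1. 2c->2: no, cccb/aa meet in 0. 2c->3: ok.
cac: 3c undefined. 3c->0: ok.
ccb: 3b undefined. 3b->0: no, abaaba/acabab meet in 1. 3b->1: no, abaaba/caccab meet in 1. 3b->2: no, aaac/caccab meet in 2. 3b->3: ok.
acaa: 3a undefined. 3a->0: no, abaaba/acabab meet in 1. 3a->1: no, abaaba/acabab meet in 1. 3a->2: no, aaac/acaa meet in 2. 3a->3: ok.
bbbc: 1c undefined. 1c->0: ok.
All examples now run through 4 states with every (state, symbol) defined. Accept strings end in {1,2}, Reject strings end in {0,3}; accept={1,2}.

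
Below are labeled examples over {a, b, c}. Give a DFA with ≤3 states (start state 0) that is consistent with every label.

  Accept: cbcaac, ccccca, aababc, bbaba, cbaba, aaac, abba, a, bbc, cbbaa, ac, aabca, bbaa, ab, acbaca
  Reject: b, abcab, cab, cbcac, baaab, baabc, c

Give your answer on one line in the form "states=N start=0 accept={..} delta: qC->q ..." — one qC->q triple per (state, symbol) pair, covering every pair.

Grow the machine one transition at a time. Run the examples from 0; the earliest place one falls off (shortest prefix, ties alphabetical) gets sent to the lowest-numbered state that keeps every Accept/Reject pair distinguishable — a pair clashes when both reach the same state with identical unread suffix — and to a fresh state only if none does.
a: 0a undefined. 0a->0: no, aaac/c meet in 0 with "c" left. Open state 1: 0a->1.
b: 0b undefined. 0b->0: no, bbc/c meet in 0 with "c" left. 0b->1: no, a/b meet in 1. Open state 2: 0b->2.
c: 0c undefined. 0c->0: no, ab/cab meet in 1 with "b" left. 0c->1: no, a/c meet in 1. 0c->2: ok.
aa: 1a undefined. 1a->0: ok.
ab: 1b undefined. 1b->0: ok.
ac: 1c undefined. 1c->0: ok.
ba: 2a undefined. 2a->0: ok.
bb: 2b undefined. 2b->0: no, bbc/b meet in 2. 2b->1: no, cbcaac/b meet in 2. 2b->2: ok.
cc: 2c undefined. 2c->0: no, cbcaac/b meet in 2. 2c->1: ok.
All examples now run through 3 states with every (state, symbol) defined. Accept strings end in {0,1}, Reject strings end in {2}; accept={0,1}.

states=3 start=0 accept={0,1} delta: 0a->1 0b->2 0c->2 1a->0 1b->0 1c->0 2a->0 2b->2 2c->1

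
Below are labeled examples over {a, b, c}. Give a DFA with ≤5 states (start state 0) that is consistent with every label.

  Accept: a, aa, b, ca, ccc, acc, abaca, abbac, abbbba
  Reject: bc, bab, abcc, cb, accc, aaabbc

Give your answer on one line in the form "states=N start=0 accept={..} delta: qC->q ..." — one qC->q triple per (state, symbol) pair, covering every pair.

states=5 start=0 accept={0,1} delta: 0a->1 0b->0 0c->2 1a->0 1b->3 1c->3 2a->0 2b->2 2c->3 3a->0 3b->4 3c->0 4a->3 4b->0 4c->2

State merging on the prefix tree: take the shortest (then alphabetical) example prefix whose next move is undefined and point that move at state 0, else 1, else 2, ...; a target is out if some Accept/Reject pair would then sit in one state with the same input left (inseparable). If every existing state is out, open a new one.
a: 0a undefined. 0a->0: no, ccc/accc meet in 0 with "ccc" left. Open state 1: 0a->1.
b: 0b undefined. 0b->0: ok.
c: 0c undefined. 0c->0: no, b/bc meet in 0. 0c->1: no, a/bc meet in 1. Open state 2: 0c->2.
aa: 1a undefined. 1a->0: ok.
ab: 1b undefined. 1b->0: no, aa/bab meet in 0. 1b->1: no, a/bab meet in 1. 1b->2: no, ccc/abcc meet in 2 with "cc" left. Open state 3: 1b->3.
ac: 1c undefined. 1c->0: no, acc/bc meet in 2. 1c->1: no, a/accc meet in 1. 1c->2: no, ccc/accc meet in 2 with "cc" left. 1c->3: ok.
ca: 2a undefined. 2a->0: ok.
cb: 2b undefined. 2b->0: no, aa/cb meet in 0. 2b->1: no, a/cb meet in 1. 2b->2: ok.
cc: 2c undefined. 2c->0: no, ccc/bc meet in 2. 2c->1: no, ccc/bab meet in 3. 2c->2: no, ccc/bc meet in 2. 2c->3: ok.
aba: 3a undefined. 3a->0: ok.
abb: 3b undefined. 3b->0: no, abbac/bab meet in 3. 3b->1: no, abbac/bc meet in 2. 3b->2: no, abbac/bc meet in 2. 3b->3: no, ccc/aaabbc meet in 3 with "c" left. Open state 4: 3b->4.
abc: 3c undefined. 3c->0: ok.
abba: 4a undefined. 4a->0: no, abbac/bc meet in 2. 4a->1: no, abbac/bab meet in 3. 4a->2: no, abbac/bab meet in 3. 4a->3: ok.
abbb: 4b undefined. 4b->0: ok.
aaabbc: 4c undefined. 4c->0: no, aa/aaabbc meet in 0. 4c->1: no, a/aaabbc meet in 1. 4c->2: ok.
All examples now run through 5 states with every (state, symbol) defined. Accept strings end in {0,1}, Reject strings end in {2,3}; accept={0,1}.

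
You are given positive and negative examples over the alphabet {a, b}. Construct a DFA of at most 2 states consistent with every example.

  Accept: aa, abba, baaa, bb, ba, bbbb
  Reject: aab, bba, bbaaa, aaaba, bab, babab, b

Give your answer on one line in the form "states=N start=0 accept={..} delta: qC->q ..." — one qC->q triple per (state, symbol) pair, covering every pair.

Grow the machine one transition at a time. Run the examples from 0; the earliest place one falls off (shortest prefix, ties alphabetical) gets sent to the lowest-numbered state that keeps every Accept/Reject pair distinguishable — a pair clashes when both reach the same state with identical unread suffix — and to a fresh state only if none does.
a: 0a undefined. 0a->0: no, abba/bba meet in 0 with "bba" left. Open state 1: 0a->1.
b: 0b undefined. 0b->0: no, baaa/bbaaa meet in 1 with "aa" left. 0b->1: ok.
aa: 1a undefined. 1a->0: ok.
ab: 1b undefined. 1b->0: ok.
All examples now run through 2 states with every (state, symbol) defined. Accept strings end in {0}, Reject strings end in {1}; accept={0}.

states=2 start=0 accept={0} delta: 0a->1 0b->1 1a->0 1b->0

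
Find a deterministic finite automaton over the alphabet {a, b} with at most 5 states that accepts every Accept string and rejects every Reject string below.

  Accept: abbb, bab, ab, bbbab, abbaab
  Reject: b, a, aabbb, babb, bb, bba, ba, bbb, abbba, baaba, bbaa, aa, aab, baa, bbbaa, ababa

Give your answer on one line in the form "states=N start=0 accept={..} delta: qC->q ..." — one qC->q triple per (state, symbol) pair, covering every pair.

Grow the machine one transition at a time. Run the examples from 0; the earliest place one falls off (shortest prefix, ties alphabetical) gets sent to the lowest-numbered state that keeps every Accept/Reject pair distinguishable — a pair clashes when both reach the same state with identical unread suffix — and to a fresh state only if none does.
a: 0a undefined. 0a->0: no, abbb/aabbb meet in 0 with "bbb" left. Open state 1: 0a->1.
b: 0b undefined. 0b->0: ok.
aa: 1a undefined. 1a->0: ok.
ab: 1b undefined. 1b->0: no, abbb/b meet in 0. 1b->1: no, abbb/a meet in 1. Open state 2: 1b->2.
aba: 2a undefined. 2a->0: ok.
abb: 2b undefined. 2b->0: no, abbb/b meet in 0. 2b->1: ok.
All examples now run through 3 states with every (state, symbol) defined. Accept strings end in {2}, Reject strings end in {0,1}; accept={2}.

states=3 start=0 accept={2} delta: 0a->1 0b->0 1a->0 1b->2 2a->0 2b->1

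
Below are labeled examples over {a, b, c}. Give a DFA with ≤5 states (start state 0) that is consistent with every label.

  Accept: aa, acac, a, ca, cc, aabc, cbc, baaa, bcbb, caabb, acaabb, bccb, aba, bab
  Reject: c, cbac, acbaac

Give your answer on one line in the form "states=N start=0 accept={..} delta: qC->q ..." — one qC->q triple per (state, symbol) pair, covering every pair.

State merging on the prefix tree: take the shortest (then alphabetical) example prefix whose next move is undefined and point that move at state 0, else 1, else 2, ...; a target is out if some Accept/Reject pair would then sit in one state with the same input left (inseparable). If every existing state is out, open a new one.
a: 0a undefined. 0a->0: ok.
b: 0b undefined. 0b->0: no, aabc/c meet in 0 with "c" left. Open state 1: 0b->1.
c: 0c undefined. 0c->0: no, aa/c meet in 0. 0c->1: ok.
ba: 1a undefined. 1a->0: no, acac/c meet in 1. 1a->1: no, ca/c meet in 1. Open state 2: 1a->2.
bc: 1c undefined. 1c->0: ok.
cb: 1b undefined. 1b->0: no, cbc/c meet in 1. 1b->1: no, acac/cbac meet in 2 with "c" left. 1b->2: ok.
baa: 2a undefined. 2a->0: ok.
bab: 2b undefined. 2b->0: ok.
cbc: 2c undefined. 2c->0: ok.
All examples now run through 3 states with every (state, symbol) defined. Accept strings end in {0,2}, Reject strings end in {1}; accept={0,2}.

states=3 start=0 accept={0,2} delta: 0a->0 0b->1 0c->1 1a->2 1b->2 1c->0 2a->0 2b->0 2c->0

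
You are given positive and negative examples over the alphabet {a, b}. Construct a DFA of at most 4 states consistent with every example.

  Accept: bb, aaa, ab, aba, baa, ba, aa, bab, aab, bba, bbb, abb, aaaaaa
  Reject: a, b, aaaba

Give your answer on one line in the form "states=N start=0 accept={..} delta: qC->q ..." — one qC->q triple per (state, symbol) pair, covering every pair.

State merging on the prefix tree: take the shortest (then alphabetical) example prefix whose next move is undefined and point that move at state 0, else 1, else 2, ...; a target is out if some Accept/Reject pair would then sit in one state with the same input left (inseparable). If every existing state is out, open a new one.
a: 0a undefined. 0a->0: no, aaa/a meet in 0. Open state 1: 0a->1.
b: 0b undefined. 0b->0: no, bb/b meet in 0. 0b->1: ok.
aa: 1a undefined. 1a->0: no, aaa/a meet in 1. 1a->1: no, aaa/a meet in 1. Open state 2: 1a->2.
ab: 1b undefined. 1b->0: no, aba/a meet in 1. 1b->1: no, bb/a meet in 1. 1b->2: ok.
aaa: 2a undefined. 2a->0: no, bb/aaaba meet in 2. 2a->1: no, aaa/a meet in 1. 2a->2: ok.
aab: 2b undefined. 2b->0: ok.
All examples now run through 3 states with every (state, symbol) defined. Accept strings end in {0,2}, Reject strings end in {1}; accept={0,2}.

states=3 start=0 accept={0,2} delta: 0a->1 0b->1 1a->2 1b->2 2a->2 2b->0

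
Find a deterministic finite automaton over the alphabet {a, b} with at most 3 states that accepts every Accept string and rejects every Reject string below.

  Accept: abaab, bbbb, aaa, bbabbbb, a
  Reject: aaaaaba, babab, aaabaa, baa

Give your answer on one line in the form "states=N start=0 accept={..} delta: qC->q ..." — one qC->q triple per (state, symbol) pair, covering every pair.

states=2 start=0 accept={0} delta: 0a->0 0b->1 1a->1 1b->0

Fold the examples into a partial DFA from state 0: repeatedly fix the first undefined (state, symbol) met by the shortest-then-alphabetical prefix, trying targets in increasing order and rejecting any under which an Accept and a Reject string meet in one state with the same remainder; add a state when all current targets are rejected. Accepting states are where Accept strings end.
a: 0a undefined. 0a->0: ok.
b: 0b undefined. 0b->0: no, abaab/aaaaaba meet in 0. Open state 1: 0b->1.
ba: 1a undefined. 1a->0: no, abaab/babab meet in 1. 1a->1: ok.
bb: 1b undefined. 1b->0: ok.
All examples now run through 2 states with every (state, symbol) defined. Accept strings end in {0}, Reject strings end in {1}; accept={0}.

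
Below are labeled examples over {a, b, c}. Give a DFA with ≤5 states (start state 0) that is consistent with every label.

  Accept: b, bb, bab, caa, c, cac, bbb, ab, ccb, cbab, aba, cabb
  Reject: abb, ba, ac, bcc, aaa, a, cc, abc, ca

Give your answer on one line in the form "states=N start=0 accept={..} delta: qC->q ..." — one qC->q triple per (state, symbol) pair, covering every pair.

State merging on the prefix tree: take the shortest (then alphabetical) example prefix whose next move is undefined and point that move at state 0, else 1, else 2, ...; a target is out if some Accept/Reject pair would then sit in one state with the same input left (inseparable). If every existing state is out, open a new one.
a: 0a undefined. 0a->0: no, bb/abb meet in 0 with "bb" left. Open state 1: 0a->1.
b: 0b undefined. 0b->0: ok.
c: 0c undefined. 0c->0: no, b/bcc meet in 0. 0c->1: no, caa/aaa meet in 1 with "aa" left. Open state 2: 0c->2.
aa: 1a undefined. 1a->0: ok.
ab: 1b undefined. 1b->0: no, b/abb meet in 0. 1b->1: no, bab/abb meet in 1. 1b->2: no, aba/ca meet in 2 with "a" left. Open state 3: 1b->3.
ac: 1c undefined. 1c->0: no, b/ac meet in 0. 1c->1: ok.
ca: 2a undefined. 2a->0: no, b/ca meet in 0. 2a->1: no, cac/ba meet in 1. 2a->2: no, caa/ca meet in 2. 2a->3: no, bab/ca meet in 3. Open state 4: 2a->4.
cb: 2b undefined. 2b->0: ok.
cc: 2c undefined. 2c->0: no, b/bcc meet in 0. 2c->1: ok.
aba: 3a undefined. 3a->0: ok.
abb: 3b undefined. 3b->0: no, b/abb meet in 0. 3b->1: ok.
abc: 3c undefined. 3c->0: no, b/abc meet in 0. 3c->1: ok.
caa: 4a undefined. 4a->0: ok.
cab: 4b undefined. 4b->0: ok.
cac: 4c undefined. 4c->0: ok.
All examples now run through 5 states with every (state, symbol) defined. Accept strings end in {0,2,3}, Reject strings end in {1,4}; accept={0,2,3}.

states=5 start=0 accept={0,2,3} delta: 0a->1 0b->0 0c->2 1a->0 1b->3 1c->1 2a->4 2b->0 2c->1 3a->0 3b->1 3c->1 4a->0 4b->0 4c->0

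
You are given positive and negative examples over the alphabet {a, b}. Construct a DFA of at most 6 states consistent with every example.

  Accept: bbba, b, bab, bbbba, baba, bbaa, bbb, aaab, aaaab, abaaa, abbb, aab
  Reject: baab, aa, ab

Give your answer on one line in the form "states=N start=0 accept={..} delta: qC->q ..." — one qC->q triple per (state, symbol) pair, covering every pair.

states=5 start=0 accept={1,2,4} delta: 0a->1 0b->2 1a->3 1b->0 2a->4 2b->2 3a->2 3b->1 4a->1 4b->2

Grow the machine one transition at a time. Run the examples from 0; the earliest place one falls off (shortest prefix, ties alphabetical) gets sent to the lowest-numbered state that keeps every Accept/Reject pair distinguishable — a pair clashes when both reach the same state with identical unread suffix — and to a fresh state only if none does.
a: 0a undefined. 0a->0: no, b/ab meet in 0 with "b" left. Open state 1: 0a->1.
b: 0b undefined. 0b->0: no, bab/ab meet in 1 with "b" left. 0b->1: no, aaab/baab meet in 1 with "aab" left. Open state 2: 0b->2.
aa: 1a undefined. 1a->0: no, aaab/ab meet in 1 with "b" left. 1a->1: no, aaab/ab meet in 1 with "b" left. 1a->2: no, b/aa meet in 2. Open state 3: 1a->3.
ab: 1b undefined. 1b->0: ok.
ba: 2a undefined. 2a->0: no, baba/baab meet in 0. 2a->1: no, bab/ab meet in 0. 2a->2: no, bab/baab meet in 2 with "b" left. 2a->3: no, aaab/baab meet in 3 with "ab" left. Open state 4: 2a->4.
bb: 2b undefined. 2b->0: no, bbaa/aa meet in 3. 2b->1: no, bbb/ab meet in 0. 2b->2: ok.
aaa: 3a undefined. 3a->0: no, aaaab/ab meet in 0. 3a->1: no, aaab/ab meet in 0. 3a->2: ok.
aab: 3b undefined. 3b->0: no, aab/ab meet in 0. 3b->1: ok.
baa: 4a undefined. 4a->0: no, b/baab meet in 2. 4a->1: ok.
bab: 4b undefined. 4b->0: no, bab/baab meet in 0. 4b->1: no, baba/aa meet in 3. 4b->2: ok.
All examples now run through 5 states with every (state, symbol) defined. Accept strings end in {1,2,4}, Reject strings end in {0,3}; accept={1,2,4}.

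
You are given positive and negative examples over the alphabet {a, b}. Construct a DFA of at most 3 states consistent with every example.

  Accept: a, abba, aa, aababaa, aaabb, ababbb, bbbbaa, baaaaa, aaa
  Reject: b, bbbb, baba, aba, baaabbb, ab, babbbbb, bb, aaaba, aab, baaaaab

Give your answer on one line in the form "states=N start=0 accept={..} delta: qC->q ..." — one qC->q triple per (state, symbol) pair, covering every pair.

states=3 start=0 accept={1} delta: 0a->1 0b->0 1a->1 1b->2 2a->2 2b->1

Fold the examples into a partial DFA from state 0: repeatedly fix the first undefined (state, symbol) met by the shortest-then-alphabetical prefix, trying targets in increasing order and rejecting any under which an Accept and a Reject string meet in one state with the same remainder; add a state when all current targets are rejected. Accepting states are where Accept strings end.
a: 0a undefined. 0a->0: no, aaabb/bb meet in 0 with "bb" left. Open state 1: 0a->1.
b: 0b undefined. 0b->0: ok.
aa: 1a undefined. 1a->0: no, aa/b meet in 0. 1a->1: ok.
ab: 1b undefined. 1b->0: no, a/baba meet in 1. 1b->1: no, a/baba meet in 1. Open state 2: 1b->2.
aba: 2a undefined. 2a->0: no, ababbb/b meet in 0. 2a->1: no, a/baba meet in 1. 2a->2: ok.
abb: 2b undefined. 2b->0: no, aaabb/b meet in 0. 2b->1: ok.
All examples now run through 3 states with every (state, symbol) defined. Accept strings end in {1}, Reject strings end in {0,2}; accept={1}.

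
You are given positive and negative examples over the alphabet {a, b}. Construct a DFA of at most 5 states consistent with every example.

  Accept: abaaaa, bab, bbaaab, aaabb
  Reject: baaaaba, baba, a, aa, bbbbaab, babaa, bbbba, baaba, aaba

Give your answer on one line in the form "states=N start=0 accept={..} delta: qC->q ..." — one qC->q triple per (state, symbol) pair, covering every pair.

states=5 start=0 accept={1} delta: 0a->0 0b->1 1a->2 1b->1 2a->3 2b->1 3a->4 3b->0 4a->1 4b->1

Fold the examples into a partial DFA from state 0: repeatedly fix the first undefined (state, symbol) met by the shortest-then-alphabetical prefix, trying targets in increasing order and rejecting any under which an Accept and a Reject string meet in one state with the same remainder; add a state when all current targets are rejected. Accepting states are where Accept strings end.
a: 0a undefined. 0a->0: ok.
b: 0b undefined. 0b->0: no, abaaaa/baaaaba meet in 0. Open state 1: 0b->1.
ba: 1a undefined. 1a->0: no, abaaaa/baaaaba meet in 0. 1a->1: no, abaaaa/aaba meet in 1. Open state 2: 1a->2.
bb: 1b undefined. 1b->0: no, bbaaab/bbbbaab meet in 1. 1b->1: ok.
baa: 2a undefined. 2a->0: no, abaaaa/a meet in 0. 2a->1: no, abaaaa/bbbbaab meet in 1. 2a->2: no, abaaaa/bbbba meet in 2. Open state 3: 2a->3.
bab: 2b undefined. 2b->0: no, bab/baba meet in 0. 2b->1: ok.
baaa: 3a undefined. 3a->0: no, abaaaa/a meet in 0. 3a->1: no, abaaaa/baaaaba meet in 2. 3a->2: no, abaaaa/babaa meet in 3. 3a->3: no, abaaaa/babaa meet in 3. Open state 4: 3a->4.
baab: 3b undefined. 3b->0: ok.
baaaa: 4a undefined. 4a->0: no, abaaaa/a meet in 0. 4a->1: ok.
bbaaab: 4b undefined. 4b->0: no, bbaaab/a meet in 0. 4b->1: ok.
All examples now run through 5 states with every (state, symbol) defined. Accept strings end in {1}, Reject strings end in {0,2,3}; accept={1}.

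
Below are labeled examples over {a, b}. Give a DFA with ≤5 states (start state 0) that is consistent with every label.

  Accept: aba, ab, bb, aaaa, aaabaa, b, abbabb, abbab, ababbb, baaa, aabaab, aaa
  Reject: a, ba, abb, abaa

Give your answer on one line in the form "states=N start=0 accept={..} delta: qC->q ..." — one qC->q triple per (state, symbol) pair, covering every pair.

states=4 start=0 accept={0,2,3} delta: 0a->1 0b->0 1a->2 1b->3 2a->2 2b->0 3a->0 3b->1

State merging on the prefix tree: take the shortest (then alphabetical) example prefix whose next move is undefined and point that move at state 0, else 1, else 2, ...; a target is out if some Accept/Reject pair would then sit in one state with the same input left (inseparable). If every existing state is out, open a new one.
a: 0a undefined. 0a->0: no, aba/ba meet in 0 with "ba" left. Open state 1: 0a->1.
b: 0b undefined. 0b->0: ok.
aa: 1a undefined. 1a->0: no, aaabaa/abaa meet in 1 with "baa" left. 1a->1: no, aaaa/a meet in 1. Open state 2: 1a->2.
ab: 1b undefined. 1b->0: no, aba/a meet in 1. 1b->1: no, ab/a meet in 1. 1b->2: no, aaaa/abaa meet in 2 with "aa" left. Open state 3: 1b->3.
aaa: 2a undefined. 2a->0: no, aaaa/a meet in 1. 2a->1: no, aaabaa/abaa meet in 3 with "aa" left. 2a->2: ok.
aab: 2b undefined. 2b->0: ok.
aba: 3a undefined. 3a->0: ok.
abb: 3b undefined. 3b->0: no, aba/abb meet in 0. 3b->1: ok.
All examples now run through 4 states with every (state, symbol) defined. Accept strings end in {0,2,3}, Reject strings end in {1}; accept={0,2,3}.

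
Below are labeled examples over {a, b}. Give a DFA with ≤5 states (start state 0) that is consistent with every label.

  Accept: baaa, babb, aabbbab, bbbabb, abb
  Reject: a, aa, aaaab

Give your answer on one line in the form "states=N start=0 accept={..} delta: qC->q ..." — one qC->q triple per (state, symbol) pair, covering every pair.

states=3 start=0 accept={2} delta: 0a->0 0b->1 1a->2 1b->2 2a->1 2b->2

Grow the machine one transition at a time. Run the examples from 0; the earliest place one falls off (shortest prefix, ties alphabetical) gets sent to the lowest-numbered state that keeps every Accept/Reject pair distinguishable — a pair clashes when both reach the same state with identical unread suffix — and to a fresh state only if none does.
a: 0a undefined. 0a->0: ok.
b: 0b undefined. 0b->0: no, baaa/a meet in 0. Open state 1: 0b->1.
ba: 1a undefined. 1a->0: no, baaa/a meet in 0. 1a->1: no, baaa/aaaab meet in 1. Open state 2: 1a->2.
bb: 1b undefined. 1b->0: no, abb/a meet in 0. 1b->1: no, abb/aaaab meet in 1. 1b->2: ok.
baa: 2a undefined. 2a->0: no, baaa/a meet in 0. 2a->1: ok.
bab: 2b undefined. 2b->0: no, babb/aaaab meet in 1. 2b->1: no, aabbbab/aaaab meet in 1. 2b->2: ok.
All examples now run through 3 states with every (state, symbol) defined. Accept strings end in {2}, Reject strings end in {0,1}; accept={2}.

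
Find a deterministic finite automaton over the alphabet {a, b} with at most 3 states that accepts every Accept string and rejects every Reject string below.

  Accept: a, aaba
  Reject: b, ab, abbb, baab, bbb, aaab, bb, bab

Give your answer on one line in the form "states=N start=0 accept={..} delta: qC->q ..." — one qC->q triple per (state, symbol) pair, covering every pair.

states=2 start=0 accept={0} delta: 0a->0 0b->1 1a->0 1b->1

State merging on the prefix tree: take the shortest (then alphabetical) example prefix whose next move is undefined and point that move at state 0, else 1, else 2, ...; a target is out if some Accept/Reject pair would then sit in one state with the same input left (inseparable). If every existing state is out, open a new one.
a: 0a undefined. 0a->0: ok.
b: 0b undefined. 0b->0: no, a/b meet in 0. Open state 1: 0b->1.
ba: 1a undefined. 1a->0: ok.
bb: 1b undefined. 1b->0: no, a/bb meet in 0. 1b->1: ok.
All examples now run through 2 states with every (state, symbol) defined. Accept strings end in {0}, Reject strings end in {1}; accept={0}.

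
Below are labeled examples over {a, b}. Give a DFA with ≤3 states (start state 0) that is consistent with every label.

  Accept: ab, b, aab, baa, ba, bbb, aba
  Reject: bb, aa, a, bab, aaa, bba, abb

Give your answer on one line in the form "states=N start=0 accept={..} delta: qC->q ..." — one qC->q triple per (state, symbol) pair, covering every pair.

State merging on the prefix tree: take the shortest (then alphabetical) example prefix whose next move is undefined and point that move at state 0, else 1, else 2, ...; a target is out if some Accept/Reject pair would then sit in one state with the same input left (inseparable). If every existing state is out, open a new one.
a: 0a undefined. 0a->0: ok.
b: 0b undefined. 0b->0: no, ab/bb meet in 0. Open state 1: 0b->1.
ba: 1a undefined. 1a->0: no, ab/bab meet in 1. 1a->1: ok.
bb: 1b undefined. 1b->0: ok.
All examples now run through 2 states with every (state, symbol) defined. Accept strings end in {1}, Reject strings end in {0}; accept={1}.

states=2 start=0 accept={1} delta: 0a->0 0b->1 1a->1 1b->0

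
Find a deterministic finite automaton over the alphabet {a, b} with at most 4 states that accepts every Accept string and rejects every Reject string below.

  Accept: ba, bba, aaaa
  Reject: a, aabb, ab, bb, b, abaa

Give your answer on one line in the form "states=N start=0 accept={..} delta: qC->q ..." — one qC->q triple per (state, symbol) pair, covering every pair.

states=2 start=0 accept={0} delta: 0a->1 0b->1 1a->0 1b->1

Fold the examples into a partial DFA from state 0: repeatedly fix the first undefined (state, symbol) met by the shortest-then-alphabetical prefix, trying targets in increasing order and rejecting any under which an Accept and a Reject string meet in one state with the same remainder; add a state when all current targets are rejected. Accepting states are where Accept strings end.
a: 0a undefined. 0a->0: no, aaaa/a meet in 0. Open state 1: 0a->1.
b: 0b undefined. 0b->0: no, ba/a meet in 1. 0b->1: ok.
aa: 1a undefined. 1a->0: ok.
ab: 1b undefined. 1b->0: no, ba/aabb meet in 0. 1b->1: ok.
All examples now run through 2 states with every (state, symbol) defined. Accept strings end in {0}, Reject strings end in {1}; accept={0}.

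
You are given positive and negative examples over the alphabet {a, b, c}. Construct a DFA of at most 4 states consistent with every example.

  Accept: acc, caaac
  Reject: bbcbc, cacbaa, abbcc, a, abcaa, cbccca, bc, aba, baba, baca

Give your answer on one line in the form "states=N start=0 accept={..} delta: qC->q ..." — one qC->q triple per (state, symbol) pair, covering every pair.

State merging on the prefix tree: take the shortest (then alphabetical) example prefix whose next move is undefined and point that move at state 0, else 1, else 2, ...; a target is out if some Accept/Reject pair would then sit in one state with the same input left (inseparable). If every existing state is out, open a new one.
a: 0a undefined. 0a->0: ok.
b: 0b undefined. 0b->0: no, acc/abbcc meet in 0 with "cc" left. Open state 1: 0b->1.
c: 0c undefined. 0c->0: no, acc/a meet in 0. 0c->1: no, acc/bc meet in 1 with "c" left. Open state 2: 0c->2.
ba: 1a undefined. 1a->0: ok.
bb: 1b undefined. 1b->0: no, acc/abbcc meet in 2 with "c" left. 1b->1: ok.
bc: 1c undefined. 1c->0: ok.
ca: 2a undefined. 2a->0: no, caaac/abbcc meet in 2. 2a->1: no, caaac/abbcc meet in 2. 2a->2: ok.
cb: 2b undefined. 2b->0: ok.
acc: 2c undefined. 2c->0: no, acc/bbcbc meet in 0. 2c->1: ok.
All examples now run through 3 states with every (state, symbol) defined. Accept strings end in {1}, Reject strings end in {0,2}; accept={1}.

states=3 start=0 accept={1} delta: 0a->0 0b->1 0c->2 1a->0 1b->1 1c->0 2a->2 2b->0 2c->1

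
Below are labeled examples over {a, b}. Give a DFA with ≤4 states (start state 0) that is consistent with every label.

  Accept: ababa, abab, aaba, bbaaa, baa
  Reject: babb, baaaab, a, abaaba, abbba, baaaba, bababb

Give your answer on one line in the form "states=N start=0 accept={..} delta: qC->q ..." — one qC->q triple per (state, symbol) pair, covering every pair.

Fold the examples into a partial DFA from state 0: repeatedly fix the first undefined (state, symbol) met by the shortest-then-alphabetical prefix, trying targets in increasing order and rejecting any under which an Accept and a Reject string meet in one state with the same remainder; add a state when all current targets are rejected. Accepting states are where Accept strings end.
a: 0a undefined. 0a->0: ok.
b: 0b undefined. 0b->0: no, ababa/babb meet in 0. Open state 1: 0b->1.
ba: 1a undefined. 1a->0: no, ababa/a meet in 0. 1a->1: no, ababa/abaaba meet in 1 with "ba" left. Open state 2: 1a->2.
bb: 1b undefined. 1b->0: no, aaba/abbba meet in 2. 1b->1: no, aaba/abbba meet in 2. 1b->2: no, ababa/abbba meet in 2 with "ba" left. Open state 3: 1b->3.
baa: 2a undefined. 2a->0: no, aaba/abaaba meet in 2. 2a->1: no, ababa/baaaba meet in 2 with "ba" left. 2a->2: no, ababa/abaaba meet in 2 with "ba" left. 2a->3: ok.
bab: 2b undefined. 2b->0: no, ababa/a meet in 0. 2b->1: no, baa/babb meet in 3. 2b->2: no, abab/babb meet in 2. 2b->3: ok.
bba: 3a undefined. 3a->0: no, ababa/a meet in 0. 3a->1: no, ababa/baaaba meet in 1. 3a->2: no, ababa/baaaba meet in 2. 3a->3: ok.
abbb: 3b undefined. 3b->0: ok.
All examples now run through 4 states with every (state, symbol) defined. Accept strings end in {2,3}, Reject strings end in {0,1}; accept={2,3}.

states=4 start=0 accept={2,3} delta: 0a->0 0b->1 1a->2 1b->3 2a->3 2b->3 3a->3 3b->0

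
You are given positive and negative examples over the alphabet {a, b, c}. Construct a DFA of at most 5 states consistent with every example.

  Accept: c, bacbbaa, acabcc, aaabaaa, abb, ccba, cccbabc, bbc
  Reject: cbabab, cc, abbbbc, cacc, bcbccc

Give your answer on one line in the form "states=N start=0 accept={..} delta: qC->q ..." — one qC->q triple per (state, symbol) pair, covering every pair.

states=4 start=0 accept={0,1,2} delta: 0a->0 0b->1 0c->1 1a->0 1b->2 1c->3 2a->2 2b->3 2c->0 3a->2 3b->1 3c->1

State merging on the prefix tree: take the shortest (then alphabetical) example prefix whose next move is undefined and point that move at state 0, else 1, else 2, ...; a target is out if some Accept/Reject pair would then sit in one state with the same input left (inseparable). If every existing state is out, open a new one.
a: 0a undefined. 0a->0: ok.
b: 0b undefined. 0b->0: no, c/abbbbc meet in 0 with "c" left. Open state 1: 0b->1.
c: 0c undefined. 0c->0: no, c/cc meet in 0. 0c->1: ok.
ba: 1a undefined. 1a->0: ok.
bb: 1b undefined. 1b->0: no, c/cbabab meet in 1. 1b->1: no, c/cbabab meet in 1. Open state 2: 1b->2.
bc: 1c undefined. 1c->0: no, aaabaaa/cc meet in 0. 1c->1: no, c/cc meet in 1. 1c->2: no, abb/cc meet in 2. Open state 3: 1c->3.
bbc: 2c undefined. 2c->0: ok.
bcb: 3b undefined. 3b->0: no, acabcc/bcbccc meet in 3 with "c" left. 3b->1: ok.
cba: 2a undefined. 2a->0: no, c/cbabab meet in 1. 2a->1: no, abb/cbabab meet in 2. 2a->2: ok.
ccc: 3c undefined. 3c->0: no, c/bcbccc meet in 1. 3c->1: ok.
abbb: 2b undefined. 2b->0: no, c/cbabab meet in 1. 2b->1: no, c/cbabab meet in 1. 2b->2: no, bacbbaa/cbabab meet in 2. 2b->3: ok.
cbaba: 3a undefined. 3a->0: no, c/cbabab meet in 1. 3a->1: no, abb/cbabab meet in 2. 3a->2: ok.
All examples now run through 4 states with every (state, symbol) defined. Accept strings end in {0,1,2}, Reject strings end in {3}; accept={0,1,2}.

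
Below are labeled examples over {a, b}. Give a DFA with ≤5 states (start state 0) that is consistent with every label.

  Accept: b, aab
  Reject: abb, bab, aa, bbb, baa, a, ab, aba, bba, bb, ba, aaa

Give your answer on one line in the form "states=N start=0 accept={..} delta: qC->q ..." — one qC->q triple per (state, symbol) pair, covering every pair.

Fold the examples into a partial DFA from state 0: repeatedly fix the first undefined (state, symbol) met by the shortest-then-alphabetical prefix, trying targets in increasing order and rejecting any under which an Accept and a Reject string meet in one state with the same remainder; add a state when all current targets are rejected. Accepting states are where Accept strings end.
a: 0a undefined. 0a->0: no, b/ab meet in 0 with "b" left. Open state 1: 0a->1.
b: 0b undefined. 0b->0: no, b/bbb meet in 0. 0b->1: no, b/a meet in 1. Open state 2: 0b->2.
aa: 1a undefined. 1a->0: ok.
ab: 1b undefined. 1b->0: no, b/abb meet in 2. 1b->1: ok.
ba: 2a undefined. 2a->0: no, b/bab meet in 2. 2a->1: ok.
bb: 2b undefined. 2b->0: no, b/bbb meet in 2. 2b->1: ok.
All examples now run through 3 states with every (state, symbol) defined. Accept strings end in {2}, Reject strings end in {0,1}; accept={2}.

states=3 start=0 accept={2} delta: 0a->1 0b->2 1a->0 1b->1 2a->1 2b->1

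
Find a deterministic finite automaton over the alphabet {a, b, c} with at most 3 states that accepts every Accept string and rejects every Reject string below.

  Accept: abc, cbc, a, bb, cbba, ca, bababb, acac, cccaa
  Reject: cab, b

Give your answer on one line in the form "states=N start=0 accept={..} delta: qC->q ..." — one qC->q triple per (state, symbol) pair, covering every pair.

states=2 start=0 accept={0} delta: 0a->0 0b->1 0c->0 1a->0 1b->0 1c->0

Fold the examples into a partial DFA from state 0: repeatedly fix the first undefined (state, symbol) met by the shortest-then-alphabetical prefix, trying targets in increasing order and rejecting any under which an Accept and a Reject string meet in one state with the same remainder; add a state when all current targets are rejected. Accepting states are where Accept strings end.
a: 0a undefined. 0a->0: ok.
b: 0b undefined. 0b->0: no, a/b meet in 0. Open state 1: 0b->1.
c: 0c undefined. 0c->0: ok.
ba: 1a undefined. 1a->0: ok.
bb: 1b undefined. 1b->0: ok.
abc: 1c undefined. 1c->0: ok.
All examples now run through 2 states with every (state, symbol) defined. Accept strings end in {0}, Reject strings end in {1}; accept={0}.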